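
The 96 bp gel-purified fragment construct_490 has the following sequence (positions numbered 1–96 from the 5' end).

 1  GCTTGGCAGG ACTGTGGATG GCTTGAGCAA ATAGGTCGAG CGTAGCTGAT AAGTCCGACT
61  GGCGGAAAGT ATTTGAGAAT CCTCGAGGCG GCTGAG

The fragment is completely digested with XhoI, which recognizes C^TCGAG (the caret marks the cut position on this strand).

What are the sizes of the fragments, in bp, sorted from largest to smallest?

82, 14 bp

The XhoI site (CTCGAG) starts at position 82.
XhoI cuts after the first base of each site, so after position 82.
Linear molecule, 1 cut → 2 fragments:
  1–82 → 82 bp
  83–96 → 14 bp
Sorted largest to smallest: 82, 14 bp.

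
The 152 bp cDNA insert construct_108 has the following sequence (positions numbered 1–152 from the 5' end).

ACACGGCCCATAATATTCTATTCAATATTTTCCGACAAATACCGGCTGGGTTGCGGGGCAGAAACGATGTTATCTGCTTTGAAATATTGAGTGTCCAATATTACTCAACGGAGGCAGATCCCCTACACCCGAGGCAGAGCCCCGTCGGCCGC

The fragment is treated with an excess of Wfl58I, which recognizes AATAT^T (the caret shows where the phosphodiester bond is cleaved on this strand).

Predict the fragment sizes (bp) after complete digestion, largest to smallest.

Wfl58I sites (AATATT) start at positions 12, 24, 83, 97.
Wfl58I cuts after base 5 of each site (before the last base), so after positions 16, 28, 87, 101.
Linear molecule, 4 cuts → 5 fragments:
  1–16 → 16 bp
  17–28 → 12 bp
  29–87 → 59 bp
  88–101 → 14 bp
  102–152 → 51 bp
Sorted largest to smallest: 59, 51, 16, 14, 12 bp.

59, 51, 16, 14, 12 bp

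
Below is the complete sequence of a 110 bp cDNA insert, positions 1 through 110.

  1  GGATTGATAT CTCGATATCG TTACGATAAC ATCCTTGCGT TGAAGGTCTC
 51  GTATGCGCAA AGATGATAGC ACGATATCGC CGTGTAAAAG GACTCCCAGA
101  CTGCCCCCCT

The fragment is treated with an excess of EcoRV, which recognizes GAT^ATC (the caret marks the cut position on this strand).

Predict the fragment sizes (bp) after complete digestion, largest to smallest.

59, 35, 8, 8 bp

EcoRV sites (GATATC) start at positions 6, 14, 73.
EcoRV cuts after base 3 of each site, so after positions 8, 16, 75.
Linear molecule, 3 cuts → 4 fragments:
  1–8 → 8 bp
  9–16 → 8 bp
  17–75 → 59 bp
  76–110 → 35 bp
Sorted largest to smallest: 59, 35, 8, 8 bp.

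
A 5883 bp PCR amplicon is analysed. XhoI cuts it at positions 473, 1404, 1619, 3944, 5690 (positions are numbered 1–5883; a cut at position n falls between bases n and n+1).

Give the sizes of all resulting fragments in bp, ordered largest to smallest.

2325, 1746, 931, 473, 215, 193 bp

Linear molecule, 5 cuts → 6 fragments:
  473 − 0 = 473 bp
  1404 − 473 = 931 bp
  1619 − 1404 = 215 bp
  3944 − 1619 = 2325 bp
  5690 − 3944 = 1746 bp
  5883 − 5690 = 193 bp
Sorted largest to smallest: 2325, 1746, 931, 473, 215, 193 bp.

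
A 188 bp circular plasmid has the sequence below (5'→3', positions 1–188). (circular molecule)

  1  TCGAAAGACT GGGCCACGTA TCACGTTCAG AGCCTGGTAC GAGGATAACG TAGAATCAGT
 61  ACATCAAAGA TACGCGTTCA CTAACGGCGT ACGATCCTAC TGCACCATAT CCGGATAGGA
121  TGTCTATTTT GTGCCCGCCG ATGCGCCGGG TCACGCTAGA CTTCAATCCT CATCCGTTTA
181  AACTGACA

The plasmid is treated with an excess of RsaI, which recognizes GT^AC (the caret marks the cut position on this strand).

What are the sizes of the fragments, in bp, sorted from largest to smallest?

136, 30, 22 bp

RsaI sites (GTAC) start at positions 37, 59, 89.
RsaI cuts after base 2 of each site, so after positions 38, 60, 90.
Circular molecule, 3 cuts → 3 fragments:
  39–60 → 22 bp
  61–90 → 30 bp
  91–188 then 1–38 → 98 + 38 = 136 bp
Sorted largest to smallest: 136, 30, 22 bp.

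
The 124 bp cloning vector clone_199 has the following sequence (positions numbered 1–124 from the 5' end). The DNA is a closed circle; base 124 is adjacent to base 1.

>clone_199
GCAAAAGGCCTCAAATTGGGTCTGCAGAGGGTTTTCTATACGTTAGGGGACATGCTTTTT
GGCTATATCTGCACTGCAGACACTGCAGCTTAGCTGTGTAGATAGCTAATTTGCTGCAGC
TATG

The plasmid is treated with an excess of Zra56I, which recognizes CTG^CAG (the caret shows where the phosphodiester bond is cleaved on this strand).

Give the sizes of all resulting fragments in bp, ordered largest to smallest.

Zra56I sites (CTGCAG) start at positions 22, 74, 83, 114.
Zra56I cuts after base 3 of each site, so after positions 24, 76, 85, 116.
Circular molecule, 4 cuts → 4 fragments:
  25–76 → 52 bp
  77–85 → 9 bp
  86–116 → 31 bp
  117–124 then 1–24 → 8 + 24 = 32 bp
Sorted largest to smallest: 52, 32, 31, 9 bp.

52, 32, 31, 9 bp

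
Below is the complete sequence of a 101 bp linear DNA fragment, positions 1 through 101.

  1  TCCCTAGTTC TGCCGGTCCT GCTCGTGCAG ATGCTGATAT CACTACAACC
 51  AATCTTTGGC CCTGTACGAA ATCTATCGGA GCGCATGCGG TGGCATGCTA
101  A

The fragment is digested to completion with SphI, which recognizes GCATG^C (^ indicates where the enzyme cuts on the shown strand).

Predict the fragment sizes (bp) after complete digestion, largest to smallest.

87, 10, 4 bp

SphI sites (GCATGC) start at positions 83, 93.
SphI cuts after base 5 of each site (before the last base), so after positions 87, 97.
Linear molecule, 2 cuts → 3 fragments:
  1–87 → 87 bp
  88–97 → 10 bp
  98–101 → 4 bp
Sorted largest to smallest: 87, 10, 4 bp.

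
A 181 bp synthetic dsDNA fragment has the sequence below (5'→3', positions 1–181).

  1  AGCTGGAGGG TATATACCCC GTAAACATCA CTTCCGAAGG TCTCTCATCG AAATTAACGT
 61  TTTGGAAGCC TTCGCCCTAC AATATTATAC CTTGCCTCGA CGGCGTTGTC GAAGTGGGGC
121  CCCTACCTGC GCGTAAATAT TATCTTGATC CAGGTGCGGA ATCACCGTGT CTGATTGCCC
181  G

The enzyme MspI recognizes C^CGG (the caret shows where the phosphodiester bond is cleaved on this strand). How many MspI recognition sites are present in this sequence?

0

No occurrence of CCGG is present in the sequence.
MspI does not cut: 0 sites.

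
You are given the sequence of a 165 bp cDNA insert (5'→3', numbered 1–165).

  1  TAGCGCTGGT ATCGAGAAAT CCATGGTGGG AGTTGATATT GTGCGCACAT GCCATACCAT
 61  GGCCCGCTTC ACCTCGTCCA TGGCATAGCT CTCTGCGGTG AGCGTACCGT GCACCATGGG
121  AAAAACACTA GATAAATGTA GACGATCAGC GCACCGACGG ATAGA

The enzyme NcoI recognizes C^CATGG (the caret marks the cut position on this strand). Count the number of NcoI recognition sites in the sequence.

CCATGG occurs starting at positions 21, 57, 78, 114.
NcoI cuts at 4 sites.

4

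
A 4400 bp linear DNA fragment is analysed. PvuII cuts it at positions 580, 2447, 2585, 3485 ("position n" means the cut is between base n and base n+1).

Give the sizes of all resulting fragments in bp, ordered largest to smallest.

Linear molecule, 4 cuts → 5 fragments:
  580 − 0 = 580 bp
  2447 − 580 = 1867 bp
  2585 − 2447 = 138 bp
  3485 − 2585 = 900 bp
  4400 − 3485 = 915 bp
Sorted largest to smallest: 1867, 915, 900, 580, 138 bp.

1867, 915, 900, 580, 138 bp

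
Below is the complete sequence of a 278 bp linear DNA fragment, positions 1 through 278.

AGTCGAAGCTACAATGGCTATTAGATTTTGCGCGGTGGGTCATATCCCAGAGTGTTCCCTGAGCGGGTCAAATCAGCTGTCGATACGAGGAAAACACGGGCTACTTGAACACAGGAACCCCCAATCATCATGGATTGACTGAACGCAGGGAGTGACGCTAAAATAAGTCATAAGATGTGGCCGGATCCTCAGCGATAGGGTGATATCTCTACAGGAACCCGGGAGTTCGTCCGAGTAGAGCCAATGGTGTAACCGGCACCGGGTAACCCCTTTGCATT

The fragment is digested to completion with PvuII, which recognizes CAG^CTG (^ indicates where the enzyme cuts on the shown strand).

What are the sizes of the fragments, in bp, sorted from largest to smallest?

202, 76 bp

The PvuII site (CAGCTG) starts at position 74.
PvuII cuts after base 3 of each site, so after position 76.
Linear molecule, 1 cut → 2 fragments:
  1–76 → 76 bp
  77–278 → 202 bp
Sorted largest to smallest: 202, 76 bp.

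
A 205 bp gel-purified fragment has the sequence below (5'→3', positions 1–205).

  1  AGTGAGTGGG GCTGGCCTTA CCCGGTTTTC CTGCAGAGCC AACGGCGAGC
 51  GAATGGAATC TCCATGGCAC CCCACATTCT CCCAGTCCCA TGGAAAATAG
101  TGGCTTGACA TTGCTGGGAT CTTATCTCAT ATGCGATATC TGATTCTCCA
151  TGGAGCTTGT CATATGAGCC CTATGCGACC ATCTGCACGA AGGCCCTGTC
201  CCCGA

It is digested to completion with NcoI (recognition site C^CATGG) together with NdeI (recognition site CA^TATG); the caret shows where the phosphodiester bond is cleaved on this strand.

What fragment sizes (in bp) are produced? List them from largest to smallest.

NcoI sites (CCATGG) start at positions 62, 88, 148.
NcoI cuts after the first base of each site, so after positions 62, 88, 148.
NdeI sites (CATATG) start at positions 128, 161.
NdeI cuts after base 2 of each site, so after positions 129, 162.
Combined cut positions: 62, 88, 129, 148, 162.
Linear molecule, 5 cuts → 6 fragments:
  1–62 → 62 bp
  63–88 → 26 bp
  89–129 → 41 bp
  130–148 → 19 bp
  149–162 → 14 bp
  163–205 → 43 bp
Sorted largest to smallest: 62, 43, 41, 26, 19, 14 bp.

62, 43, 41, 26, 19, 14 bp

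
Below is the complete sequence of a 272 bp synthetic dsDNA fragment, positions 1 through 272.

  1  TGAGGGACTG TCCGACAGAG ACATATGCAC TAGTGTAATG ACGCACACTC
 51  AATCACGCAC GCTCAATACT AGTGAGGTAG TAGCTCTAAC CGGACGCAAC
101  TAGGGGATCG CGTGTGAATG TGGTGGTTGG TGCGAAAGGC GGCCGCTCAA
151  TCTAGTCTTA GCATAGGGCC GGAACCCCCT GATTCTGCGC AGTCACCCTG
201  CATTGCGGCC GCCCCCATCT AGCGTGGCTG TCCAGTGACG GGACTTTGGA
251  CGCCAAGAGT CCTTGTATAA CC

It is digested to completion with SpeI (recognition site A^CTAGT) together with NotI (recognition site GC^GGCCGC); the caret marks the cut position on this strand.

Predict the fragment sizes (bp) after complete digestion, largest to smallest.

72, 66, 66, 39, 29 bp

SpeI sites (ACTAGT) start at positions 29, 68.
SpeI cuts after the first base of each site, so after positions 29, 68.
NotI sites (GCGGCCGC) start at positions 139, 205.
NotI cuts after base 2 of each site, so after positions 140, 206.
Combined cut positions: 29, 68, 140, 206.
Linear molecule, 4 cuts → 5 fragments:
  1–29 → 29 bp
  30–68 → 39 bp
  69–140 → 72 bp
  141–206 → 66 bp
  207–272 → 66 bp
Sorted largest to smallest: 72, 66, 66, 39, 29 bp.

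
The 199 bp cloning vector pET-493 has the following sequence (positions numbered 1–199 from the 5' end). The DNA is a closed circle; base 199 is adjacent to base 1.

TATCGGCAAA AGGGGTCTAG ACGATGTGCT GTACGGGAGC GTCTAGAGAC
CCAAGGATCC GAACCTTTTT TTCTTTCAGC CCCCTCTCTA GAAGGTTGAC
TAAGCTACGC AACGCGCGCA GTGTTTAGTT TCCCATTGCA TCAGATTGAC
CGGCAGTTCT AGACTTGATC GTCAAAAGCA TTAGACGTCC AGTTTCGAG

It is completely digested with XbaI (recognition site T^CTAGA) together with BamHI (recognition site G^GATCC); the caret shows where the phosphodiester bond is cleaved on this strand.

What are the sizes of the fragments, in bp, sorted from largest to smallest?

71, 57, 32, 26, 13 bp

XbaI sites (TCTAGA) start at positions 16, 42, 87, 158.
XbaI cuts after the first base of each site, so after positions 16, 42, 87, 158.
The BamHI site (GGATCC) starts at position 55.
BamHI cuts after the first base of each site, so after position 55.
Combined cut positions: 16, 42, 55, 87, 158.
Circular molecule, 5 cuts → 5 fragments:
  17–42 → 26 bp
  43–55 → 13 bp
  56–87 → 32 bp
  88–158 → 71 bp
  159–199 then 1–16 → 41 + 16 = 57 bp
Sorted largest to smallest: 71, 57, 32, 26, 13 bp.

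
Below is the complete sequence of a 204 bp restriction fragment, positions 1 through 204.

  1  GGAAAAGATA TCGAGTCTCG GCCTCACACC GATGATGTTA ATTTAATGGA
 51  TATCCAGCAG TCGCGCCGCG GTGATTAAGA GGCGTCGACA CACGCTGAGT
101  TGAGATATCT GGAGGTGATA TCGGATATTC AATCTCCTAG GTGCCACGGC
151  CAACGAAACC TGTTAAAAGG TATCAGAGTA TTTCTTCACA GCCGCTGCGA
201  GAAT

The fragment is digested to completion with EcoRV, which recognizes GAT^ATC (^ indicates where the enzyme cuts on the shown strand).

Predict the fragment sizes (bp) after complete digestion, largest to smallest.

EcoRV sites (GATATC) start at positions 7, 49, 104, 117.
EcoRV cuts after base 3 of each site, so after positions 9, 51, 106, 119.
Linear molecule, 4 cuts → 5 fragments:
  1–9 → 9 bp
  10–51 → 42 bp
  52–106 → 55 bp
  107–119 → 13 bp
  120–204 → 85 bp
Sorted largest to smallest: 85, 55, 42, 13, 9 bp.

85, 55, 42, 13, 9 bp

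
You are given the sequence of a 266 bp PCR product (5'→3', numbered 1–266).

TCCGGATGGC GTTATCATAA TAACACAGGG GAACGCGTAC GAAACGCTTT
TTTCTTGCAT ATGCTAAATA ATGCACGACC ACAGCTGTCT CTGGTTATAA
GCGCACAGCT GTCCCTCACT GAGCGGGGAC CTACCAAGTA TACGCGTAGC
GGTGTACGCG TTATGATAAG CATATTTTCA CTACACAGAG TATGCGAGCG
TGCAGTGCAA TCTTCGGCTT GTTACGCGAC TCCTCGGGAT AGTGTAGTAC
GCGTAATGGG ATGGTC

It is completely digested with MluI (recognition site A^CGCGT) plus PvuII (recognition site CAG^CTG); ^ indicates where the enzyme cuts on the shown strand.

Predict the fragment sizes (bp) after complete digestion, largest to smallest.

93, 51, 34, 33, 24, 17, 14 bp

MluI sites (ACGCGT) start at positions 33, 142, 156, 249.
MluI cuts after the first base of each site, so after positions 33, 142, 156, 249.
PvuII sites (CAGCTG) start at positions 82, 106.
PvuII cuts after base 3 of each site, so after positions 84, 108.
Combined cut positions: 33, 84, 108, 142, 156, 249.
Linear molecule, 6 cuts → 7 fragments:
  1–33 → 33 bp
  34–84 → 51 bp
  85–108 → 24 bp
  109–142 → 34 bp
  143–156 → 14 bp
  157–249 → 93 bp
  250–266 → 17 bp
Sorted largest to smallest: 93, 51, 34, 33, 24, 17, 14 bp.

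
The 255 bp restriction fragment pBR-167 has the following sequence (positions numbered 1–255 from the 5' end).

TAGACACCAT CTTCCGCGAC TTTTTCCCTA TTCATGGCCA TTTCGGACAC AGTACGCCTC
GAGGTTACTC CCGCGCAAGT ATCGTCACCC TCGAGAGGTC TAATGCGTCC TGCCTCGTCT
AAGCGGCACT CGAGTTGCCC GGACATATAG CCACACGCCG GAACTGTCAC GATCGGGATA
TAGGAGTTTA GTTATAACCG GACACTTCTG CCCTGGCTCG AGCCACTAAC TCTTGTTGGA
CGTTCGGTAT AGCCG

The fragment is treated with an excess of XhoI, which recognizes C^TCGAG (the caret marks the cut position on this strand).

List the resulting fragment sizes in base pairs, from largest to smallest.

XhoI sites (CTCGAG) start at positions 58, 90, 129, 217.
XhoI cuts after the first base of each site, so after positions 58, 90, 129, 217.
Linear molecule, 4 cuts → 5 fragments:
  1–58 → 58 bp
  59–90 → 32 bp
  91–129 → 39 bp
  130–217 → 88 bp
  218–255 → 38 bp
Sorted largest to smallest: 88, 58, 39, 38, 32 bp.

88, 58, 39, 38, 32 bp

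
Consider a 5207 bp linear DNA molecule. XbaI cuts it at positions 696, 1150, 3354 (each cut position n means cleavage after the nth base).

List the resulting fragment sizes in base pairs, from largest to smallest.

Linear molecule, 3 cuts → 4 fragments:
  696 − 0 = 696 bp
  1150 − 696 = 454 bp
  3354 − 1150 = 2204 bp
  5207 − 3354 = 1853 bp
Sorted largest to smallest: 2204, 1853, 696, 454 bp.

2204, 1853, 696, 454 bp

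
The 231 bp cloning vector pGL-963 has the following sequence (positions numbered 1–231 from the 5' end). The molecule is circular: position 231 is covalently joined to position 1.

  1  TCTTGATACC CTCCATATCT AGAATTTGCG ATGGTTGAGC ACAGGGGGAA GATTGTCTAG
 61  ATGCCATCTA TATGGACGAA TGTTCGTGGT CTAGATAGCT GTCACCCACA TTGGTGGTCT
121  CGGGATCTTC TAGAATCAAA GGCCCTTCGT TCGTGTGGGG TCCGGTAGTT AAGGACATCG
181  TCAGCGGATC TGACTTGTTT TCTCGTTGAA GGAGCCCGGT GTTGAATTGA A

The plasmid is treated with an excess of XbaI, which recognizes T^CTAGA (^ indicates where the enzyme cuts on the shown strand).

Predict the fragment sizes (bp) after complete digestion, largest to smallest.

120, 39, 38, 34 bp

XbaI sites (TCTAGA) start at positions 18, 56, 90, 129.
XbaI cuts after the first base of each site, so after positions 18, 56, 90, 129.
Circular molecule, 4 cuts → 4 fragments:
  19–56 → 38 bp
  57–90 → 34 bp
  91–129 → 39 bp
  130–231 then 1–18 → 102 + 18 = 120 bp
Sorted largest to smallest: 120, 39, 38, 34 bp.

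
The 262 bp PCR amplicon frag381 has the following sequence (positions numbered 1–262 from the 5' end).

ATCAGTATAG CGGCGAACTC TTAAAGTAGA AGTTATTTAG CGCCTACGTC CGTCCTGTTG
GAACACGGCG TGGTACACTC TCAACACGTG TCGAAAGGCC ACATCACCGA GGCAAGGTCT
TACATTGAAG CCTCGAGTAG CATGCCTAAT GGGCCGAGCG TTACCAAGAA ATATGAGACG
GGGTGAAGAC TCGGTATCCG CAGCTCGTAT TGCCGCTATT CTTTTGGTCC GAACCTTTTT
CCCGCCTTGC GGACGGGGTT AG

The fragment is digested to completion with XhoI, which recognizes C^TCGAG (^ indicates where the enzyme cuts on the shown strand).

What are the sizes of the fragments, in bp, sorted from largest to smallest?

132, 130 bp

The XhoI site (CTCGAG) starts at position 132.
XhoI cuts after the first base of each site, so after position 132.
Linear molecule, 1 cut → 2 fragments:
  1–132 → 132 bp
  133–262 → 130 bp
Sorted largest to smallest: 132, 130 bp.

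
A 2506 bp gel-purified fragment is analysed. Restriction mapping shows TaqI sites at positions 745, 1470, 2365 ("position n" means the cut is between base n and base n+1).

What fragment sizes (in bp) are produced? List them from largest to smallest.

895, 745, 725, 141 bp

Linear molecule, 3 cuts → 4 fragments:
  745 − 0 = 745 bp
  1470 − 745 = 725 bp
  2365 − 1470 = 895 bp
  2506 − 2365 = 141 bp
Sorted largest to smallest: 895, 745, 725, 141 bp.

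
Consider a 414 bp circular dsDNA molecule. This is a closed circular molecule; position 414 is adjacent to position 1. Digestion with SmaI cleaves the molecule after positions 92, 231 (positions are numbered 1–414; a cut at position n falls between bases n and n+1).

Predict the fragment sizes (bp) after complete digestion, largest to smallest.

275, 139 bp

Circular molecule, 2 cuts → 2 fragments:
  231 − 92 = 139 bp
  wrap: 414 − 231 + 92 = 275 bp
Sorted largest to smallest: 275, 139 bp.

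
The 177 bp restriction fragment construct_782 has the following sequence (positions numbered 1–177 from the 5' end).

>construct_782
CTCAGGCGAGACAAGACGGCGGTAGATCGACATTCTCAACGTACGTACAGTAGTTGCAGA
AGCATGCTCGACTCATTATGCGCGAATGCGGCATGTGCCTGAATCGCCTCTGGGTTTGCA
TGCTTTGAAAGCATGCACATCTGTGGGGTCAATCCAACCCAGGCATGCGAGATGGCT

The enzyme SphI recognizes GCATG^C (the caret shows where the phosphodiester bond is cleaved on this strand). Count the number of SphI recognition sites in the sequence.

GCATGC occurs starting at positions 62, 118, 131, 163.
SphI cuts at 4 sites.

4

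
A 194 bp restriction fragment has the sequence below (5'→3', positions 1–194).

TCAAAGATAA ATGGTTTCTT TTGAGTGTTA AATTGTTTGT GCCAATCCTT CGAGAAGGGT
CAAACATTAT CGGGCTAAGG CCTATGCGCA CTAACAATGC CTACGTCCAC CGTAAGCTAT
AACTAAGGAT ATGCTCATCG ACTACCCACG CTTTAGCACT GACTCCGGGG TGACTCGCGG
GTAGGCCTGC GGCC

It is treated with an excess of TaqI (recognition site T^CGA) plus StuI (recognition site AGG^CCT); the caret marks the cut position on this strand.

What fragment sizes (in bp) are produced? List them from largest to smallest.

58, 50, 47, 30, 9 bp

TaqI sites (TCGA) start at positions 50, 138.
TaqI cuts after the first base of each site, so after positions 50, 138.
StuI sites (AGGCCT) start at positions 78, 183.
StuI cuts after base 3 of each site, so after positions 80, 185.
Combined cut positions: 50, 80, 138, 185.
Linear molecule, 4 cuts → 5 fragments:
  1–50 → 50 bp
  51–80 → 30 bp
  81–138 → 58 bp
  139–185 → 47 bp
  186–194 → 9 bp
Sorted largest to smallest: 58, 50, 47, 30, 9 bp.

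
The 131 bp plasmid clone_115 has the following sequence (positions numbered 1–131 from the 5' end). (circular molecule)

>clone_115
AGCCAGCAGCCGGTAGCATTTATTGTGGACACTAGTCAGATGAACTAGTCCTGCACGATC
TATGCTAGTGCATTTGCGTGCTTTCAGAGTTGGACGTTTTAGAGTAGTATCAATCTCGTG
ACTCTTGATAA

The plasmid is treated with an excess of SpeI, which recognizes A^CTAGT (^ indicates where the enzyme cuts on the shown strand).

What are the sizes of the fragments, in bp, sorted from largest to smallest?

118, 13 bp

SpeI sites (ACTAGT) start at positions 31, 44.
SpeI cuts after the first base of each site, so after positions 31, 44.
Circular molecule, 2 cuts → 2 fragments:
  32–44 → 13 bp
  45–131 then 1–31 → 87 + 31 = 118 bp
Sorted largest to smallest: 118, 13 bp.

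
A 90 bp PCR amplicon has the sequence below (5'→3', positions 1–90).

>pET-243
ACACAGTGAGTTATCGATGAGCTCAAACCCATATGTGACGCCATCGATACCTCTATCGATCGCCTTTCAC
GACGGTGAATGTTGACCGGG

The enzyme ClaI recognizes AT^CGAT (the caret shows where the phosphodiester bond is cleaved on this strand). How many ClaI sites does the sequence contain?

3

ATCGAT occurs starting at positions 13, 43, 55.
ClaI cuts at 3 sites.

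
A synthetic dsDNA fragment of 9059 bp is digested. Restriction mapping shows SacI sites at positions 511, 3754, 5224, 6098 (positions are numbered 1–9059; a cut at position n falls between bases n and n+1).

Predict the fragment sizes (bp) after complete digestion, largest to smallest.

Linear molecule, 4 cuts → 5 fragments:
  511 − 0 = 511 bp
  3754 − 511 = 3243 bp
  5224 − 3754 = 1470 bp
  6098 − 5224 = 874 bp
  9059 − 6098 = 2961 bp
Sorted largest to smallest: 3243, 2961, 1470, 874, 511 bp.

3243, 2961, 1470, 874, 511 bp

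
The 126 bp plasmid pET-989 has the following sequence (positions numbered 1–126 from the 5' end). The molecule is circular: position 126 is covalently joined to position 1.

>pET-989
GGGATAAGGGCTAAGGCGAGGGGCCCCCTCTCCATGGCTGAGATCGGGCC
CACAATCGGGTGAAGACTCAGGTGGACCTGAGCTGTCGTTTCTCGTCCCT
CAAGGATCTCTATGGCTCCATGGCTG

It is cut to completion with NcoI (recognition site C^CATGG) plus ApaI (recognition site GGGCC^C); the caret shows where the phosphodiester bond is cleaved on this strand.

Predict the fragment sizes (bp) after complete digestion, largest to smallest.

NcoI sites (CCATGG) start at positions 32, 118.
NcoI cuts after the first base of each site, so after positions 32, 118.
ApaI sites (GGGCCC) start at positions 21, 46.
ApaI cuts after base 5 of each site (before the last base), so after positions 25, 50.
Combined cut positions: 25, 32, 50, 118.
Circular molecule, 4 cuts → 4 fragments:
  26–32 → 7 bp
  33–50 → 18 bp
  51–118 → 68 bp
  119–126 then 1–25 → 8 + 25 = 33 bp
Sorted largest to smallest: 68, 33, 18, 7 bp.

68, 33, 18, 7 bp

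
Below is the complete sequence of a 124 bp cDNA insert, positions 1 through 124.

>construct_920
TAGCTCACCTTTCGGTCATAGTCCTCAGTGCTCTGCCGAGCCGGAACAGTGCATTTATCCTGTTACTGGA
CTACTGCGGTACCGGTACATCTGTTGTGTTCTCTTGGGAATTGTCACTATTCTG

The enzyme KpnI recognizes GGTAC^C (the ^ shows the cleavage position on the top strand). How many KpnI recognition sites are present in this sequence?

1

GGTACC occurs starting at position 78.
KpnI cuts at 1 site.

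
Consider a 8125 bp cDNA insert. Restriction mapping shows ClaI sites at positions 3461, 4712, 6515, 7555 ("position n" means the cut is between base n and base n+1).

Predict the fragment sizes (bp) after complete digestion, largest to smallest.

3461, 1803, 1251, 1040, 570 bp

Linear molecule, 4 cuts → 5 fragments:
  3461 − 0 = 3461 bp
  4712 − 3461 = 1251 bp
  6515 − 4712 = 1803 bp
  7555 − 6515 = 1040 bp
  8125 − 7555 = 570 bp
Sorted largest to smallest: 3461, 1803, 1251, 1040, 570 bp.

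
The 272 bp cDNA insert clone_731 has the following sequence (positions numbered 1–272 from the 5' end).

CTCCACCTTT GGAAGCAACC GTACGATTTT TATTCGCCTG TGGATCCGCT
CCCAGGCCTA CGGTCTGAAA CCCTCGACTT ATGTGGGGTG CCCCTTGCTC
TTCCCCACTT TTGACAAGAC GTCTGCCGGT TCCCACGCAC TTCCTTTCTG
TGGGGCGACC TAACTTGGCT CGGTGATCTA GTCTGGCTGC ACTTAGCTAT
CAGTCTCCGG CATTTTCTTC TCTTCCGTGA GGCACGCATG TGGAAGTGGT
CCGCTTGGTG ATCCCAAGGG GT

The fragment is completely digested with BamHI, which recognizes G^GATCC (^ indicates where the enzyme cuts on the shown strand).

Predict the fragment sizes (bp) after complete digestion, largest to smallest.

230, 42 bp

The BamHI site (GGATCC) starts at position 42.
BamHI cuts after the first base of each site, so after position 42.
Linear molecule, 1 cut → 2 fragments:
  1–42 → 42 bp
  43–272 → 230 bp
Sorted largest to smallest: 230, 42 bp.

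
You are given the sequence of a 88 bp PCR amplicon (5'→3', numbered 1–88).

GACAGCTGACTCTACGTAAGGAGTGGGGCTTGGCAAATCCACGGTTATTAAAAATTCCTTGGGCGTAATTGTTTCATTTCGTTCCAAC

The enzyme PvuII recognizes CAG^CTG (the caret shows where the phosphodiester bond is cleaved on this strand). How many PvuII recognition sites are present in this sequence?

CAGCTG occurs starting at position 3.
PvuII cuts at 1 site.

1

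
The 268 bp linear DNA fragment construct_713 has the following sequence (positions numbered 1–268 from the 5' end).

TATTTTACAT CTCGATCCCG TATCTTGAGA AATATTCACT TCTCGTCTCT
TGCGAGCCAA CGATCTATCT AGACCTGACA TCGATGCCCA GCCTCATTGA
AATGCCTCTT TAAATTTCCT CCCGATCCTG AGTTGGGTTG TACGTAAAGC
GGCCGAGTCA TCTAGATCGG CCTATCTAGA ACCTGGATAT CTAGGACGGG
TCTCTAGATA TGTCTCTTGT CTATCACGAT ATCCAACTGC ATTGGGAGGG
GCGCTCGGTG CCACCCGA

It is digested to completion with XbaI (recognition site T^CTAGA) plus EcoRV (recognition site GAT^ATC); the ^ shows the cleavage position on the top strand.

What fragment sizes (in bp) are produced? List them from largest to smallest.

XbaI sites (TCTAGA) start at positions 68, 161, 175, 203.
XbaI cuts after the first base of each site, so after positions 68, 161, 175, 203.
EcoRV sites (GATATC) start at positions 186, 228.
EcoRV cuts after base 3 of each site, so after positions 188, 230.
Combined cut positions: 68, 161, 175, 188, 203, 230.
Linear molecule, 6 cuts → 7 fragments:
  1–68 → 68 bp
  69–161 → 93 bp
  162–175 → 14 bp
  176–188 → 13 bp
  189–203 → 15 bp
  204–230 → 27 bp
  231–268 → 38 bp
Sorted largest to smallest: 93, 68, 38, 27, 15, 14, 13 bp.

93, 68, 38, 27, 15, 14, 13 bp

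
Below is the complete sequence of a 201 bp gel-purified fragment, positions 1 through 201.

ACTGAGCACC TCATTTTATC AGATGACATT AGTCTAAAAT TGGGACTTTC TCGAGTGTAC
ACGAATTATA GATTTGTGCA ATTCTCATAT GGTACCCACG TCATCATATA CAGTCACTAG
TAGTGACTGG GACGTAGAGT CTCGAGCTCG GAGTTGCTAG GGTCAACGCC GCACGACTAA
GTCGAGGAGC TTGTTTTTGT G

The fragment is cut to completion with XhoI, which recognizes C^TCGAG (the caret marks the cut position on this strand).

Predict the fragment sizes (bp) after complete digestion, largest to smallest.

91, 60, 50 bp

XhoI sites (CTCGAG) start at positions 50, 141.
XhoI cuts after the first base of each site, so after positions 50, 141.
Linear molecule, 2 cuts → 3 fragments:
  1–50 → 50 bp
  51–141 → 91 bp
  142–201 → 60 bp
Sorted largest to smallest: 91, 60, 50 bp.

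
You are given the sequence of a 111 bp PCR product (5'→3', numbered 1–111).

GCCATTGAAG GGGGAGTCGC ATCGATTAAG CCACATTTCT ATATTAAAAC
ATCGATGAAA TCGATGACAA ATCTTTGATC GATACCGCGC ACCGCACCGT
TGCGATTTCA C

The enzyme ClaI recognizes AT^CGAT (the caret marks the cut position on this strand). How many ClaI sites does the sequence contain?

ATCGAT occurs starting at positions 21, 51, 60, 78.
ClaI cuts at 4 sites.

4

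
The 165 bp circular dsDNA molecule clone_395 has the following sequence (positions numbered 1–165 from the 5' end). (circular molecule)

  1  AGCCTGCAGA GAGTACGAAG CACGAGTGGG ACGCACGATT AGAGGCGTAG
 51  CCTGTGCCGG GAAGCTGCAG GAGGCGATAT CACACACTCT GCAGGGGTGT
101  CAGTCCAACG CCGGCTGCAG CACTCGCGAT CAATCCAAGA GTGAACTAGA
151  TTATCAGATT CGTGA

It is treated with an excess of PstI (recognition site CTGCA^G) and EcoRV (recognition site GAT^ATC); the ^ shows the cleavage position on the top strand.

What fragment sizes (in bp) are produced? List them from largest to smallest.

61, 54, 26, 15, 9 bp

PstI sites (CTGCAG) start at positions 4, 65, 89, 115.
PstI cuts after base 5 of each site (before the last base), so after positions 8, 69, 93, 119.
The EcoRV site (GATATC) starts at position 76.
EcoRV cuts after base 3 of each site, so after position 78.
Combined cut positions: 8, 69, 78, 93, 119.
Circular molecule, 5 cuts → 5 fragments:
  9–69 → 61 bp
  70–78 → 9 bp
  79–93 → 15 bp
  94–119 → 26 bp
  120–165 then 1–8 → 46 + 8 = 54 bp
Sorted largest to smallest: 61, 54, 26, 15, 9 bp.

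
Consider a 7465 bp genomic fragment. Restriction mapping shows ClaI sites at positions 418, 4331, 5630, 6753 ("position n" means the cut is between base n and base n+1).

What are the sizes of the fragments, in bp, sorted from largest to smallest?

3913, 1299, 1123, 712, 418 bp

Linear molecule, 4 cuts → 5 fragments:
  418 − 0 = 418 bp
  4331 − 418 = 3913 bp
  5630 − 4331 = 1299 bp
  6753 − 5630 = 1123 bp
  7465 − 6753 = 712 bp
Sorted largest to smallest: 3913, 1299, 1123, 712, 418 bp.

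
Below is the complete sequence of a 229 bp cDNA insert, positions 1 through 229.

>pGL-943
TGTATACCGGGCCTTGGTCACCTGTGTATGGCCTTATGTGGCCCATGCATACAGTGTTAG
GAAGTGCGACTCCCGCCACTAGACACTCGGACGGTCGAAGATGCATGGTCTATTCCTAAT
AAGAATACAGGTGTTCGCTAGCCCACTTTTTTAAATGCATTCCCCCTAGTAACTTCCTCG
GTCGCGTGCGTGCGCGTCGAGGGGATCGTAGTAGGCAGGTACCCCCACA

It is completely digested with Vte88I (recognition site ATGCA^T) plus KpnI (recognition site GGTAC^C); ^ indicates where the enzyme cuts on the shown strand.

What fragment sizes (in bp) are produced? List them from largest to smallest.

63, 56, 54, 49, 7 bp

Vte88I sites (ATGCAT) start at positions 45, 101, 155.
Vte88I cuts after base 5 of each site (before the last base), so after positions 49, 105, 159.
The KpnI site (GGTACC) starts at position 218.
KpnI cuts after base 5 of each site (before the last base), so after position 222.
Combined cut positions: 49, 105, 159, 222.
Linear molecule, 4 cuts → 5 fragments:
  1–49 → 49 bp
  50–105 → 56 bp
  106–159 → 54 bp
  160–222 → 63 bp
  223–229 → 7 bp
Sorted largest to smallest: 63, 56, 54, 49, 7 bp.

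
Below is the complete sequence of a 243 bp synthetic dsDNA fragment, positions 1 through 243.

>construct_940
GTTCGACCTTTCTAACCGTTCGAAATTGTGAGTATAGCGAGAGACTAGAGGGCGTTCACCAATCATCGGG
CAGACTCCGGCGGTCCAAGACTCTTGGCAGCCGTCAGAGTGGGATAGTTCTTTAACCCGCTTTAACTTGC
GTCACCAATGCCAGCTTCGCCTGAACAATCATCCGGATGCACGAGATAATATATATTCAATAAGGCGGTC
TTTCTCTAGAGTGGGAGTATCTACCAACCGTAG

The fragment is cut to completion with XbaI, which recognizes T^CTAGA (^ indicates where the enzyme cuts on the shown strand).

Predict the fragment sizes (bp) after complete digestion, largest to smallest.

The XbaI site (TCTAGA) starts at position 215.
XbaI cuts after the first base of each site, so after position 215.
Linear molecule, 1 cut → 2 fragments:
  1–215 → 215 bp
  216–243 → 28 bp
Sorted largest to smallest: 215, 28 bp.

215, 28 bp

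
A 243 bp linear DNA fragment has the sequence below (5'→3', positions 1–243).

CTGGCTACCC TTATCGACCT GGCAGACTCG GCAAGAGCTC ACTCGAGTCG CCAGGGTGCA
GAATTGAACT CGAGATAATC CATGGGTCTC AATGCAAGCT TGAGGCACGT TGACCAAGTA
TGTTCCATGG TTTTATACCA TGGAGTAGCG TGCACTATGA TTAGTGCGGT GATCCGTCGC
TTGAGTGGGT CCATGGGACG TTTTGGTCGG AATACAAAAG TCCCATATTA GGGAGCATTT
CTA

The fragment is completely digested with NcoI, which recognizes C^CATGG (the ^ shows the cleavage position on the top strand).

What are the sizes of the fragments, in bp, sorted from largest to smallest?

NcoI sites (CCATGG) start at positions 80, 125, 138, 191.
NcoI cuts after the first base of each site, so after positions 80, 125, 138, 191.
Linear molecule, 4 cuts → 5 fragments:
  1–80 → 80 bp
  81–125 → 45 bp
  126–138 → 13 bp
  139–191 → 53 bp
  192–243 → 52 bp
Sorted largest to smallest: 80, 53, 52, 45, 13 bp.

80, 53, 52, 45, 13 bp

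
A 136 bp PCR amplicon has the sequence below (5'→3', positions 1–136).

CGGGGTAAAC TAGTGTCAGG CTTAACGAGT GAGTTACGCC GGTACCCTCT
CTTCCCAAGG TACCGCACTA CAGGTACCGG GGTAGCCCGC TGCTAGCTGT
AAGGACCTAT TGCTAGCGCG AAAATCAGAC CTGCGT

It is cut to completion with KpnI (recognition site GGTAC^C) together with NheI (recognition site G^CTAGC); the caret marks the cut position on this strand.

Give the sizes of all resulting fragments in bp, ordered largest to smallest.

KpnI sites (GGTACC) start at positions 41, 59, 73.
KpnI cuts after base 5 of each site (before the last base), so after positions 45, 63, 77.
NheI sites (GCTAGC) start at positions 92, 112.
NheI cuts after the first base of each site, so after positions 92, 112.
Combined cut positions: 45, 63, 77, 92, 112.
Linear molecule, 5 cuts → 6 fragments:
  1–45 → 45 bp
  46–63 → 18 bp
  64–77 → 14 bp
  78–92 → 15 bp
  93–112 → 20 bp
  113–136 → 24 bp
Sorted largest to smallest: 45, 24, 20, 18, 15, 14 bp.

45, 24, 20, 18, 15, 14 bp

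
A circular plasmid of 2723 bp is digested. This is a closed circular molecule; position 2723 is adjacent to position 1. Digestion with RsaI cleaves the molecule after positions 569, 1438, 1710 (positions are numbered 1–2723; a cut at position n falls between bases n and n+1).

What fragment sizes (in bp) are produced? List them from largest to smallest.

1582, 869, 272 bp

Circular molecule, 3 cuts → 3 fragments:
  1438 − 569 = 869 bp
  1710 − 1438 = 272 bp
  wrap: 2723 − 1710 + 569 = 1582 bp
Sorted largest to smallest: 1582, 869, 272 bp.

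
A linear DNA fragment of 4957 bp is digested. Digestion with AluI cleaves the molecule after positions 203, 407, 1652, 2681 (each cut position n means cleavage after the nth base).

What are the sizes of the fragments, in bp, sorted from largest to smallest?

Linear molecule, 4 cuts → 5 fragments:
  203 − 0 = 203 bp
  407 − 203 = 204 bp
  1652 − 407 = 1245 bp
  2681 − 1652 = 1029 bp
  4957 − 2681 = 2276 bp
Sorted largest to smallest: 2276, 1245, 1029, 204, 203 bp.

2276, 1245, 1029, 204, 203 bp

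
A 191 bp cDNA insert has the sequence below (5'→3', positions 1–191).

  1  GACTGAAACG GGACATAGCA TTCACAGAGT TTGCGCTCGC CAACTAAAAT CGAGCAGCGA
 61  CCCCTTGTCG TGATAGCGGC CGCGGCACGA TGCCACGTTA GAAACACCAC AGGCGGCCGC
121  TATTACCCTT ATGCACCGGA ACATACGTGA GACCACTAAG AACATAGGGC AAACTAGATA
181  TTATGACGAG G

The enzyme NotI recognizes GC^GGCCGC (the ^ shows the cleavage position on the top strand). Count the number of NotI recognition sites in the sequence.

2

GCGGCCGC occurs starting at positions 76, 113.
NotI cuts at 2 sites.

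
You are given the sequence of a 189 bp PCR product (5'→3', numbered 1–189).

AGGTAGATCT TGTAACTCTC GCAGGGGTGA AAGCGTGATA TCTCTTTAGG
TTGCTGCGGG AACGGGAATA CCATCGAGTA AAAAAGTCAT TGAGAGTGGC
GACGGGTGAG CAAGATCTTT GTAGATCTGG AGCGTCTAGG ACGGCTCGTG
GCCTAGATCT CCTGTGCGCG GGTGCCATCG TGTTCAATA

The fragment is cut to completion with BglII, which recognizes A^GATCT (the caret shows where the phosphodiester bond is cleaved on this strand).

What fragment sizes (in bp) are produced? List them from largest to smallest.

BglII sites (AGATCT) start at positions 5, 113, 123, 155.
BglII cuts after the first base of each site, so after positions 5, 113, 123, 155.
Linear molecule, 4 cuts → 5 fragments:
  1–5 → 5 bp
  6–113 → 108 bp
  114–123 → 10 bp
  124–155 → 32 bp
  156–189 → 34 bp
Sorted largest to smallest: 108, 34, 32, 10, 5 bp.

108, 34, 32, 10, 5 bp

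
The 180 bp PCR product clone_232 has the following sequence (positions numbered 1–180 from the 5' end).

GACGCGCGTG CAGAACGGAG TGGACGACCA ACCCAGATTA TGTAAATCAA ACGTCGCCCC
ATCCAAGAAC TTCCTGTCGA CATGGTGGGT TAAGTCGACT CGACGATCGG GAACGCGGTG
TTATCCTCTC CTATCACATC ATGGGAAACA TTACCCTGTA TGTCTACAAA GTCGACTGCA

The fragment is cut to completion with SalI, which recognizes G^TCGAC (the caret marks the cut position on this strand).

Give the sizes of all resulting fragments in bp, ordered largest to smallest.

SalI sites (GTCGAC) start at positions 76, 94, 171.
SalI cuts after the first base of each site, so after positions 76, 94, 171.
Linear molecule, 3 cuts → 4 fragments:
  1–76 → 76 bp
  77–94 → 18 bp
  95–171 → 77 bp
  172–180 → 9 bp
Sorted largest to smallest: 77, 76, 18, 9 bp.

77, 76, 18, 9 bp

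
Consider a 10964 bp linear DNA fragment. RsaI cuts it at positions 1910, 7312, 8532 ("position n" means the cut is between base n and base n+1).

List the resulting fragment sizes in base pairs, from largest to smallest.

Linear molecule, 3 cuts → 4 fragments:
  1910 − 0 = 1910 bp
  7312 − 1910 = 5402 bp
  8532 − 7312 = 1220 bp
  10964 − 8532 = 2432 bp
Sorted largest to smallest: 5402, 2432, 1910, 1220 bp.

5402, 2432, 1910, 1220 bp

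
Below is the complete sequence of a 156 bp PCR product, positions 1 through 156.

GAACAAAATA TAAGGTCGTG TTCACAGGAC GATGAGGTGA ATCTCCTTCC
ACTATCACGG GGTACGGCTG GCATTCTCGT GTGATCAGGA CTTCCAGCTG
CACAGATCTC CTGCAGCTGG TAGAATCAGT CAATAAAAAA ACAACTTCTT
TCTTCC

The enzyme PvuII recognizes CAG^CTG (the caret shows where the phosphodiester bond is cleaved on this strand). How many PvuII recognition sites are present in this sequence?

2

CAGCTG occurs starting at positions 95, 114.
PvuII cuts at 2 sites.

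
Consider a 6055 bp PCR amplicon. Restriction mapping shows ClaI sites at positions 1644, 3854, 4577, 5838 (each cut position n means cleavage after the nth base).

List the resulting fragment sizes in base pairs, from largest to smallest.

Linear molecule, 4 cuts → 5 fragments:
  1644 − 0 = 1644 bp
  3854 − 1644 = 2210 bp
  4577 − 3854 = 723 bp
  5838 − 4577 = 1261 bp
  6055 − 5838 = 217 bp
Sorted largest to smallest: 2210, 1644, 1261, 723, 217 bp.

2210, 1644, 1261, 723, 217 bp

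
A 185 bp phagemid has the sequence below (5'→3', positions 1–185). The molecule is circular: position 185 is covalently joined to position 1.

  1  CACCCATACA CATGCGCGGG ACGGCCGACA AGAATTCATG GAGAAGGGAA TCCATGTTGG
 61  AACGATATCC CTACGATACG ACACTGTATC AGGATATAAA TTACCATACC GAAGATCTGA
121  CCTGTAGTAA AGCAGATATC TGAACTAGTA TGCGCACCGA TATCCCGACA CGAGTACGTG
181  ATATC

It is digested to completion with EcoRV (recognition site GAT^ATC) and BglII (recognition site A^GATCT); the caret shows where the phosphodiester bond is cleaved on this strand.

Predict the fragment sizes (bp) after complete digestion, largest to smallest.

EcoRV sites (GATATC) start at positions 64, 135, 159, 180.
EcoRV cuts after base 3 of each site, so after positions 66, 137, 161, 182.
The BglII site (AGATCT) starts at position 113.
BglII cuts after the first base of each site, so after position 113.
Combined cut positions: 66, 113, 137, 161, 182.
Circular molecule, 5 cuts → 5 fragments:
  67–113 → 47 bp
  114–137 → 24 bp
  138–161 → 24 bp
  162–182 → 21 bp
  183–185 then 1–66 → 3 + 66 = 69 bp
Sorted largest to smallest: 69, 47, 24, 24, 21 bp.

69, 47, 24, 24, 21 bp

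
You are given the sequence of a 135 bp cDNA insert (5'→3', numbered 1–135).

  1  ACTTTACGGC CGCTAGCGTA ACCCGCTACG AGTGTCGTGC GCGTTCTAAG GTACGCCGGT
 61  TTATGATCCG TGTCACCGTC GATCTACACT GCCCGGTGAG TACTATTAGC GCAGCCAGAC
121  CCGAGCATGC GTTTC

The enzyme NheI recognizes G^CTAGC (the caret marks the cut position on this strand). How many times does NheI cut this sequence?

GCTAGC occurs starting at position 12.
NheI cuts at 1 site.

1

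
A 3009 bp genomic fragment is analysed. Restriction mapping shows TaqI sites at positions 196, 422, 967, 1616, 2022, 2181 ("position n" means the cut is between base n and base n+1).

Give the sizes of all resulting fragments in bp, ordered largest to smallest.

828, 649, 545, 406, 226, 196, 159 bp

Linear molecule, 6 cuts → 7 fragments:
  196 − 0 = 196 bp
  422 − 196 = 226 bp
  967 − 422 = 545 bp
  1616 − 967 = 649 bp
  2022 − 1616 = 406 bp
  2181 − 2022 = 159 bp
  3009 − 2181 = 828 bp
Sorted largest to smallest: 828, 649, 545, 406, 226, 196, 159 bp.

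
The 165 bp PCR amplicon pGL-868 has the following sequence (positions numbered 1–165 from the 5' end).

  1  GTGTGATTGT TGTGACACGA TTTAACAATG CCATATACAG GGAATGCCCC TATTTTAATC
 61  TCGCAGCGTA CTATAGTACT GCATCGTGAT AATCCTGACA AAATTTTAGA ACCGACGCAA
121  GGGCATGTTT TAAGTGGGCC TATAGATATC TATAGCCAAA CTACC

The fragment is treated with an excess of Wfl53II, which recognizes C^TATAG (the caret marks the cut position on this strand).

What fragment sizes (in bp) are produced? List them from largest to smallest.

Wfl53II sites (CTATAG) start at positions 71, 140, 150.
Wfl53II cuts after the first base of each site, so after positions 71, 140, 150.
Linear molecule, 3 cuts → 4 fragments:
  1–71 → 71 bp
  72–140 → 69 bp
  141–150 → 10 bp
  151–165 → 15 bp
Sorted largest to smallest: 71, 69, 15, 10 bp.

71, 69, 15, 10 bp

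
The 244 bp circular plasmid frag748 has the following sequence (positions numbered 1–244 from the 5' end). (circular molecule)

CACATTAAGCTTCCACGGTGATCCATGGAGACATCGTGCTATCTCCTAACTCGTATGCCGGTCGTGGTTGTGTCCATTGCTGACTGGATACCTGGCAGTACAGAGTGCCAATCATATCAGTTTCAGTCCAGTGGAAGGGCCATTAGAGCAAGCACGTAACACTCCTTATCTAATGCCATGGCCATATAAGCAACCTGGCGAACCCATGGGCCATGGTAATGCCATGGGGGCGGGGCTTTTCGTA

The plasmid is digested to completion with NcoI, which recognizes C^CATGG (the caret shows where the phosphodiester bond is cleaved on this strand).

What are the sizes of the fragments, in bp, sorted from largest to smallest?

153, 45, 28, 11, 7 bp

NcoI sites (CCATGG) start at positions 23, 176, 204, 211, 222.
NcoI cuts after the first base of each site, so after positions 23, 176, 204, 211, 222.
Circular molecule, 5 cuts → 5 fragments:
  24–176 → 153 bp
  177–204 → 28 bp
  205–211 → 7 bp
  212–222 → 11 bp
  223–244 then 1–23 → 22 + 23 = 45 bp
Sorted largest to smallest: 153, 45, 28, 11, 7 bp.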